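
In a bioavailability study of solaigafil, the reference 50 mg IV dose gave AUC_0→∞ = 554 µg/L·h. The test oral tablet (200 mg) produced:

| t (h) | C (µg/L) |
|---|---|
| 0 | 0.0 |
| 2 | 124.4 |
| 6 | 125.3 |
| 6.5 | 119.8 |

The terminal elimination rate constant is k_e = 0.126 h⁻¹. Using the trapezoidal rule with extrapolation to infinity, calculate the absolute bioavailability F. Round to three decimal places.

Trapezoidal AUC_0→6.5 (oral tablet):
  [0→2]: (0.0+124.4)/2 × 2 = 124.4
  [2→6]: (124.4+125.3)/2 × 4 = 499.4
  [6→6.5]: (125.3+119.8)/2 × 0.5 = 61.275
  Sum = 685.075 µg/L·h
Tail: C_last/k_e = 119.8/0.126 = 950.794
AUC_0→∞ (oral tablet) = 685.075 + 950.794 = 1635.869 µg/L·h
F = (AUC_ev/D_ev)/(AUC_iv/D_iv) = (1635.869/200)/(554/50) = 8.179345/11.08 = 0.7382

F = 0.738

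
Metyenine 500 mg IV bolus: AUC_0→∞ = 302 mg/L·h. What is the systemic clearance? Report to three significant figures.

CL = Dose_iv / AUC_0→∞
   = 500 / 302 = 1.65563 L/h

CL = 1.66 L/h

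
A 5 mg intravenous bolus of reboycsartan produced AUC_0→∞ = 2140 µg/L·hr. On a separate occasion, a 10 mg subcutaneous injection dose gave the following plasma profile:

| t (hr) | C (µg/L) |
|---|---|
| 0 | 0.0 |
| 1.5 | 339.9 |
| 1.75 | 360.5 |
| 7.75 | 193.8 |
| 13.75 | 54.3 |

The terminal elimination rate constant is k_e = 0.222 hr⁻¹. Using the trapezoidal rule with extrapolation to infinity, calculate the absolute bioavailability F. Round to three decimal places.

F = 0.700

Trapezoidal AUC_0→13.75 (subcutaneous injection):
  [0→1.5]: (0.0+339.9)/2 × 1.5 = 254.925
  [1.5→1.75]: (339.9+360.5)/2 × 0.25 = 87.55
  [1.75→7.75]: (360.5+193.8)/2 × 6 = 1662.9
  [7.75→13.75]: (193.8+54.3)/2 × 6 = 744.3
  Sum = 2749.675 µg/L·hr
Tail: C_last/k_e = 54.3/0.222 = 244.595
AUC_0→∞ (subcutaneous injection) = 2749.675 + 244.595 = 2994.27 µg/L·hr
F = (AUC_ev/D_ev)/(AUC_iv/D_iv) = (2994.27/10)/(2140/5) = 299.427/428 = 0.6996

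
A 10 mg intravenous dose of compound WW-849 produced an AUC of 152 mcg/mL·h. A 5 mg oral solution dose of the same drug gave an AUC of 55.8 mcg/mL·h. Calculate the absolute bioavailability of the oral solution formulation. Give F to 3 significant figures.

F = (AUC_ev / D_ev) / (AUC_iv / D_iv)
  = (55.8/5) / (152/10)
  = 11.16 / 15.2 = 0.7342

F = 0.734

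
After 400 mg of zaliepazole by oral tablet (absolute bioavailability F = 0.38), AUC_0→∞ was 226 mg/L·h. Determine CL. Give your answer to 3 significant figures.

CL = F × Dose / AUC_0→∞
   = 0.38 × 400 / 226 = 0.672566 L/h

CL = 0.673 L/h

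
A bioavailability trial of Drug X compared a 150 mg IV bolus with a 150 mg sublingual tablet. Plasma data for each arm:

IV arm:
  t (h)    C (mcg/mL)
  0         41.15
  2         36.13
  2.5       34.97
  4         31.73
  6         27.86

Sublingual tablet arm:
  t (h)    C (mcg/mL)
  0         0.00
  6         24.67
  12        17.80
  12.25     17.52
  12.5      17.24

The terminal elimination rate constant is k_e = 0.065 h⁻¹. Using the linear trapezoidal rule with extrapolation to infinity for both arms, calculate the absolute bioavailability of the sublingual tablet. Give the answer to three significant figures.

Trapezoidal AUC_0→6 (IV):
  [0→2]: (41.15+36.13)/2 × 2 = 77.28
  [2→2.5]: (36.13+34.97)/2 × 0.5 = 17.775
  [2.5→4]: (34.97+31.73)/2 × 1.5 = 50.025
  [4→6]: (31.73+27.86)/2 × 2 = 59.59
  Sum = 204.67 mcg/mL·h
IV tail: 27.86/0.065 = 428.615; AUC_iv,0→∞ = 204.67 + 428.615 = 633.285 mcg/mL·h
Trapezoidal AUC_0→12.5 (sublingual tablet):
  [0→6]: (0.00+24.67)/2 × 6 = 74.01
  [6→12]: (24.67+17.80)/2 × 6 = 127.41
  [12→12.25]: (17.80+17.52)/2 × 0.25 = 4.415
  [12.25→12.5]: (17.52+17.24)/2 × 0.25 = 4.345
  Sum = 210.18 mcg/mL·h
sublingual tablet tail: 17.24/0.065 = 265.231; AUC_ev,0→∞ = 210.18 + 265.231 = 475.411 mcg/mL·h
F = (AUC_ev/D_ev)/(AUC_iv/D_iv) = (475.411/150)/(633.285/150) = 3.16941/4.2219 = 0.7507

F = 0.751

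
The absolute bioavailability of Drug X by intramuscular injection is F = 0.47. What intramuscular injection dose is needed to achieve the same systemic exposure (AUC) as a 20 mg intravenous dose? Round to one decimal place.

For equal systemic exposure: F × D_ev = D_iv
D_ev = D_iv / F = 20 / 0.47 = 42.5532 mg

D_intramuscular = 42.6 mg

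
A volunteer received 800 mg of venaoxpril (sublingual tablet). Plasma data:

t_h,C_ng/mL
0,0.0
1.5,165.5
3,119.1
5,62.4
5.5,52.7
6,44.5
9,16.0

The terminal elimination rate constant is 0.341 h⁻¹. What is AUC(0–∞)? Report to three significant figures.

AUC = 710 ng/mL·h

Trapezoidal AUC_0→9:
  [0→1.5]: (0.0+165.5)/2 × 1.5 = 124.125
  [1.5→3]: (165.5+119.1)/2 × 1.5 = 213.45
  [3→5]: (119.1+62.4)/2 × 2 = 181.5
  [5→5.5]: (62.4+52.7)/2 × 0.5 = 28.775
  [5.5→6]: (52.7+44.5)/2 × 0.5 = 24.3
  [6→9]: (44.5+16.0)/2 × 3 = 90.75
  Sum = 662.9 ng/mL·h
Extrapolated tail: C_last / k_e = 16.0 / 0.341 = 46.921
AUC_0→∞ = 662.9 + 46.921 = 709.821 ng/mL·h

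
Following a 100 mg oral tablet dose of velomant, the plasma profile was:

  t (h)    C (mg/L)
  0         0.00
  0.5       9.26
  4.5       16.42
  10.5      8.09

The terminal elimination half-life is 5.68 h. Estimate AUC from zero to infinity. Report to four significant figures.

Trapezoidal AUC_0→10.5:
  [0→0.5]: (0.00+9.26)/2 × 0.5 = 2.315
  [0.5→4.5]: (9.26+16.42)/2 × 4 = 51.36
  [4.5→10.5]: (16.42+8.09)/2 × 6 = 73.53
  Sum = 127.205 mg/L·h
k_e = ln2 / t½ = 0.693147 / 5.68 = 0.1220 h^-1
Extrapolated tail: C_last / k_e = 8.09 / 0.122 = 66.311
AUC_0→∞ = 127.205 + 66.311 = 193.516 mg/L·h

AUC = 193.5 mg/L·h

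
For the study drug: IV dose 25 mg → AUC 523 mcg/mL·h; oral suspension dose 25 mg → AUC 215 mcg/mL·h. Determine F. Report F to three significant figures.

F = (AUC_ev / D_ev) / (AUC_iv / D_iv)
  = (215/25) / (523/25)
  = 8.6 / 20.92 = 0.4111

F = 0.411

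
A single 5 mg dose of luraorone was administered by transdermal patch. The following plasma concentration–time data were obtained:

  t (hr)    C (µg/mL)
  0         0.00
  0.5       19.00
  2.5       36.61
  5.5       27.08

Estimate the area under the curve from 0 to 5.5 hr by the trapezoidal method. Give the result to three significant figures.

AUC = 156 µg/mL·hr

Trapezoidal AUC_0→5.5:
  [0→0.5]: (0.00+19.00)/2 × 0.5 = 4.75
  [0.5→2.5]: (19.00+36.61)/2 × 2 = 55.61
  [2.5→5.5]: (36.61+27.08)/2 × 3 = 95.535
  Sum = 155.895 µg/mL·hr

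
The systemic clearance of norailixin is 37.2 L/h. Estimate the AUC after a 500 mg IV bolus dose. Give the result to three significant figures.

AUC_0→∞ = Dose_iv / CL
        = 500 / 37.2 = 13.4409 mg/L·h

AUC = 13.4 mg/L·h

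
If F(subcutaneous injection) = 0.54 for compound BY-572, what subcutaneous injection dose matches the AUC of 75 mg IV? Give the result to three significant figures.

For equal systemic exposure: F × D_ev = D_iv
D_ev = D_iv / F = 75 / 0.54 = 138.889 mg

D_subcutaneous = 139 mg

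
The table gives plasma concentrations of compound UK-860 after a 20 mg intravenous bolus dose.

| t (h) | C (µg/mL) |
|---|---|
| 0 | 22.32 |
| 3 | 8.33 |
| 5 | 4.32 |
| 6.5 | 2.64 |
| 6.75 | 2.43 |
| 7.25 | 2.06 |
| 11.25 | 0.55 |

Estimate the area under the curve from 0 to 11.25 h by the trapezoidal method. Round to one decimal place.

AUC = 70.8 µg/mL·h

Trapezoidal AUC_0→11.25:
  [0→3]: (22.32+8.33)/2 × 3 = 45.975
  [3→5]: (8.33+4.32)/2 × 2 = 12.65
  [5→6.5]: (4.32+2.64)/2 × 1.5 = 5.22
  [6.5→6.75]: (2.64+2.43)/2 × 0.25 = 0.63375
  [6.75→7.25]: (2.43+2.06)/2 × 0.5 = 1.1225
  [7.25→11.25]: (2.06+0.55)/2 × 4 = 5.22
  Sum = 70.82125 µg/mL·h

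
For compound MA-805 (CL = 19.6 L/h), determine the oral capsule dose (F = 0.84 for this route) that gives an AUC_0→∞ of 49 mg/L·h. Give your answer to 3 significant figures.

Dose = CL × AUC_0→∞ / F
     = 19.6 × 49 / 0.84 = 1143.33 mg

Dose = 1140 mg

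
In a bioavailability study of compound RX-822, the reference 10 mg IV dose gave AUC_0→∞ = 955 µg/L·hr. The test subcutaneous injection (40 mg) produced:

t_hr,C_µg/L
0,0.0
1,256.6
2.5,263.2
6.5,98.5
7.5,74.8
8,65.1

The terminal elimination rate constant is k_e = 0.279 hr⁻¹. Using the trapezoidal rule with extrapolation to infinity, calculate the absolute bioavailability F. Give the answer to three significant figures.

F = 0.418

Trapezoidal AUC_0→8 (subcutaneous injection):
  [0→1]: (0.0+256.6)/2 × 1 = 128.3
  [1→2.5]: (256.6+263.2)/2 × 1.5 = 389.85
  [2.5→6.5]: (263.2+98.5)/2 × 4 = 723.4
  [6.5→7.5]: (98.5+74.8)/2 × 1 = 86.65
  [7.5→8]: (74.8+65.1)/2 × 0.5 = 34.975
  Sum = 1363.175 µg/L·hr
Tail: C_last/k_e = 65.1/0.279 = 233.333
AUC_0→∞ (subcutaneous injection) = 1363.175 + 233.333 = 1596.508 µg/L·hr
F = (AUC_ev/D_ev)/(AUC_iv/D_iv) = (1596.508/40)/(955/10) = 39.9127/95.5 = 0.4179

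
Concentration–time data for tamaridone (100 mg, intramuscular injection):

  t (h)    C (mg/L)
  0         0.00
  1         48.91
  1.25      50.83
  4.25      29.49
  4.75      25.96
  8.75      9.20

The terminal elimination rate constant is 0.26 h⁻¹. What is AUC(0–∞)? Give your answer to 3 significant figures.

Trapezoidal AUC_0→8.75:
  [0→1]: (0.00+48.91)/2 × 1 = 24.455
  [1→1.25]: (48.91+50.83)/2 × 0.25 = 12.4675
  [1.25→4.25]: (50.83+29.49)/2 × 3 = 120.48
  [4.25→4.75]: (29.49+25.96)/2 × 0.5 = 13.8625
  [4.75→8.75]: (25.96+9.20)/2 × 4 = 70.32
  Sum = 241.585 mg/L·h
Extrapolated tail: C_last / k_e = 9.20 / 0.26 = 35.385
AUC_0→∞ = 241.585 + 35.385 = 276.97 mg/L·h

AUC = 277 mg/L·h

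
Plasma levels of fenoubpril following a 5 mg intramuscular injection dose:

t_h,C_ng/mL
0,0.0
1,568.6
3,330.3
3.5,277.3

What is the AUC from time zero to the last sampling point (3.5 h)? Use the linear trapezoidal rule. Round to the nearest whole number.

AUC = 1335 ng/mL·h

Trapezoidal AUC_0→3.5:
  [0→1]: (0.0+568.6)/2 × 1 = 284.3
  [1→3]: (568.6+330.3)/2 × 2 = 898.9
  [3→3.5]: (330.3+277.3)/2 × 0.5 = 151.9
  Sum = 1335.1 ng/mL·h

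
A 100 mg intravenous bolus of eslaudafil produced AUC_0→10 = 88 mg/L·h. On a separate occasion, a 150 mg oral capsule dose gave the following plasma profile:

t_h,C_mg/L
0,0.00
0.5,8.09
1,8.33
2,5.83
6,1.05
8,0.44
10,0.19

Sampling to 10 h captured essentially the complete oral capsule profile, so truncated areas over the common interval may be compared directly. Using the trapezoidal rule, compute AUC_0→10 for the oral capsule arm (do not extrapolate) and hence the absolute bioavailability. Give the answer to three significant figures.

Trapezoidal AUC_0→10 (oral capsule):
  [0→0.5]: (0.00+8.09)/2 × 0.5 = 2.0225
  [0.5→1]: (8.09+8.33)/2 × 0.5 = 4.105
  [1→2]: (8.33+5.83)/2 × 1 = 7.08
  [2→6]: (5.83+1.05)/2 × 4 = 13.76
  [6→8]: (1.05+0.44)/2 × 2 = 1.49
  [8→10]: (0.44+0.19)/2 × 2 = 0.63
  Sum = 29.0875 mg/L·h
F = (AUC_ev/D_ev)/(AUC_iv/D_iv) = (29.0875/150)/(88/100) = 0.193917/0.88 = 0.2204

F = 0.220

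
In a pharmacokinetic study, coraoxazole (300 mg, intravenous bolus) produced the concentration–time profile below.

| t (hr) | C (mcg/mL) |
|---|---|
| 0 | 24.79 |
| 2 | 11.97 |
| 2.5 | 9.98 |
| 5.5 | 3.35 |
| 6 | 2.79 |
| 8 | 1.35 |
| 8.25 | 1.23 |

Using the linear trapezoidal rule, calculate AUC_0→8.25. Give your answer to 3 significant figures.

Trapezoidal AUC_0→8.25:
  [0→2]: (24.79+11.97)/2 × 2 = 36.76
  [2→2.5]: (11.97+9.98)/2 × 0.5 = 5.4875
  [2.5→5.5]: (9.98+3.35)/2 × 3 = 19.995
  [5.5→6]: (3.35+2.79)/2 × 0.5 = 1.535
  [6→8]: (2.79+1.35)/2 × 2 = 4.14
  [8→8.25]: (1.35+1.23)/2 × 0.25 = 0.3225
  Sum = 68.24 mcg/mL·hr

AUC = 68.2 mcg/mL·hr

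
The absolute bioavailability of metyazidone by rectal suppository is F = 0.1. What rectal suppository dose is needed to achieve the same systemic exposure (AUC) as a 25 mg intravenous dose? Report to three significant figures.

For equal systemic exposure: F × D_ev = D_iv
D_ev = D_iv / F = 25 / 0.1 = 250 mg

D_rectal = 250 mg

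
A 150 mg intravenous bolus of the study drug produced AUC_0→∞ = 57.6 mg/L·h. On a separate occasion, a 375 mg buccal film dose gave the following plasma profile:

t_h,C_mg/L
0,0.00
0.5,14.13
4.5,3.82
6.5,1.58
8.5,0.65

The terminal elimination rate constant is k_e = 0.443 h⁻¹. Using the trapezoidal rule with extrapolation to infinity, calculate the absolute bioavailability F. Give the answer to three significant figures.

Trapezoidal AUC_0→8.5 (buccal film):
  [0→0.5]: (0.00+14.13)/2 × 0.5 = 3.5325
  [0.5→4.5]: (14.13+3.82)/2 × 4 = 35.9
  [4.5→6.5]: (3.82+1.58)/2 × 2 = 5.4
  [6.5→8.5]: (1.58+0.65)/2 × 2 = 2.23
  Sum = 47.0625 mg/L·h
Tail: C_last/k_e = 0.65/0.443 = 1.467
AUC_0→∞ (buccal film) = 47.0625 + 1.467 = 48.5295 mg/L·h
F = (AUC_ev/D_ev)/(AUC_iv/D_iv) = (48.5295/375)/(57.6/150) = 0.129412/0.384 = 0.3370

F = 0.337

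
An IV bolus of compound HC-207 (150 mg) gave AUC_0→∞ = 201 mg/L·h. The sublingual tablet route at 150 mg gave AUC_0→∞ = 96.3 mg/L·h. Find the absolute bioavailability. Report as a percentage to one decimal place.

F = 47.9%

F = (AUC_ev / D_ev) / (AUC_iv / D_iv)
  = (96.3/150) / (201/150)
  = 0.642 / 1.34 = 0.4791
  = 47.91%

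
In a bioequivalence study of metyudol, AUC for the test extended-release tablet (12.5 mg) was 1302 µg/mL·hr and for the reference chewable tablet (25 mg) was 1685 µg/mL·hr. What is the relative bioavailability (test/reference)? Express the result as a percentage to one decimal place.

F_rel = (AUC_test/D_test) / (AUC_ref/D_ref)
      = (1302/12.5) / (1685/25)
      = 104.16 / 67.4 = 1.5454 = 154.54%

F_rel = 154.5%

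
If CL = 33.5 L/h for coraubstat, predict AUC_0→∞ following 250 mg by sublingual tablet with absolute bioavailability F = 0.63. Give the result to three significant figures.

AUC_0→∞ = F × Dose / CL
        = 0.63 × 250 / 33.5 = 4.70149 mg/L·h

AUC = 4.70 mg/L·h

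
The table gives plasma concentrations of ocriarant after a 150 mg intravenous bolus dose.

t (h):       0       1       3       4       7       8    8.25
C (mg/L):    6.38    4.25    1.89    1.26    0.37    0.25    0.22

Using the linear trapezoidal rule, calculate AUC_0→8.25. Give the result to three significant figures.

AUC = 15.8 mg/L·h

Trapezoidal AUC_0→8.25:
  [0→1]: (6.38+4.25)/2 × 1 = 5.315
  [1→3]: (4.25+1.89)/2 × 2 = 6.14
  [3→4]: (1.89+1.26)/2 × 1 = 1.575
  [4→7]: (1.26+0.37)/2 × 3 = 2.445
  [7→8]: (0.37+0.25)/2 × 1 = 0.31
  [8→8.25]: (0.25+0.22)/2 × 0.25 = 0.05875
  Sum = 15.84375 mg/L·h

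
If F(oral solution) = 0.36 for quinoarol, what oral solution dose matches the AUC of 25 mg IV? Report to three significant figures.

D_oral = 69.4 mg

For equal systemic exposure: F × D_ev = D_iv
D_ev = D_iv / F = 25 / 0.36 = 69.4444 mg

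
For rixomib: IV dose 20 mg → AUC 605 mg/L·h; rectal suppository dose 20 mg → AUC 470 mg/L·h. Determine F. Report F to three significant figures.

F = 0.777

F = (AUC_ev / D_ev) / (AUC_iv / D_iv)
  = (470/20) / (605/20)
  = 23.5 / 30.25 = 0.7769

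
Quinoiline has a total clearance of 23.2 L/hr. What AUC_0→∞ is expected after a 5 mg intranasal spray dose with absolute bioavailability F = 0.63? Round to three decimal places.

AUC_0→∞ = F × Dose / CL
        = 0.63 × 5 / 23.2 = 0.135776 mg/L·hr

AUC = 0.136 mg/L·hr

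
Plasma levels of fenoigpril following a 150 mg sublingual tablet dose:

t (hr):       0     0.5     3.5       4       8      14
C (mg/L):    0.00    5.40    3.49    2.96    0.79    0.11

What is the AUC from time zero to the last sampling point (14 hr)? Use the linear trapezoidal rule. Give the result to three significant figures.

Trapezoidal AUC_0→14:
  [0→0.5]: (0.00+5.40)/2 × 0.5 = 1.35
  [0.5→3.5]: (5.40+3.49)/2 × 3 = 13.335
  [3.5→4]: (3.49+2.96)/2 × 0.5 = 1.6125
  [4→8]: (2.96+0.79)/2 × 4 = 7.5
  [8→14]: (0.79+0.11)/2 × 6 = 2.7
  Sum = 26.4975 mg/L·hr

AUC = 26.5 mg/L·hr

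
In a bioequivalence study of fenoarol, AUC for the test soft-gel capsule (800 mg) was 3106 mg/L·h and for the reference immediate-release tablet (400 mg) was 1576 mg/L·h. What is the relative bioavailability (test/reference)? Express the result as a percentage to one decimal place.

F_rel = (AUC_test/D_test) / (AUC_ref/D_ref)
      = (3106/800) / (1576/400)
      = 3.8825 / 3.94 = 0.9854 = 98.54%

F_rel = 98.5%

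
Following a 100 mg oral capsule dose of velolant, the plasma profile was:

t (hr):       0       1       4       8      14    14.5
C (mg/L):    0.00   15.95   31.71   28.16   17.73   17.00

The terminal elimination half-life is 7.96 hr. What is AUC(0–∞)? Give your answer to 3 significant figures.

AUC = 541 mg/L·hr

Trapezoidal AUC_0→14.5:
  [0→1]: (0.00+15.95)/2 × 1 = 7.975
  [1→4]: (15.95+31.71)/2 × 3 = 71.49
  [4→8]: (31.71+28.16)/2 × 4 = 119.74
  [8→14]: (28.16+17.73)/2 × 6 = 137.67
  [14→14.5]: (17.73+17.00)/2 × 0.5 = 8.6825
  Sum = 345.5575 mg/L·hr
k_e = ln2 / t½ = 0.693147 / 7.96 = 0.0871 hr^-1
Extrapolated tail: C_last / k_e = 17.00 / 0.0871 = 195.178
AUC_0→∞ = 345.5575 + 195.178 = 540.7355 mg/L·hr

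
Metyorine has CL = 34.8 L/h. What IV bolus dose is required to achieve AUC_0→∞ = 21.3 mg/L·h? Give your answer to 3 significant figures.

Dose = 741 mg

Dose_iv = CL × AUC_0→∞
     = 34.8 × 21.3 = 741.24 mg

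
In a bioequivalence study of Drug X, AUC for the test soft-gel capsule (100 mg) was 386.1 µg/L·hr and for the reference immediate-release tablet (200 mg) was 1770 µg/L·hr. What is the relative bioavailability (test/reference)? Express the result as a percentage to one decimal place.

F_rel = 43.6%

F_rel = (AUC_test/D_test) / (AUC_ref/D_ref)
      = (386.1/100) / (1770/200)
      = 3.861 / 8.85 = 0.4363 = 43.63%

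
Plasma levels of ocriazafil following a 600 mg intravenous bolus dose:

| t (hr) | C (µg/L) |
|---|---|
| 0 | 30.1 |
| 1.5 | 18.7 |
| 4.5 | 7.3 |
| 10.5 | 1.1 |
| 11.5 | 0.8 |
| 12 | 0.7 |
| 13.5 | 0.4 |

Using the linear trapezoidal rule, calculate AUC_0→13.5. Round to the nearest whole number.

Trapezoidal AUC_0→13.5:
  [0→1.5]: (30.1+18.7)/2 × 1.5 = 36.6
  [1.5→4.5]: (18.7+7.3)/2 × 3 = 39.0
  [4.5→10.5]: (7.3+1.1)/2 × 6 = 25.2
  [10.5→11.5]: (1.1+0.8)/2 × 1 = 0.95
  [11.5→12]: (0.8+0.7)/2 × 0.5 = 0.375
  [12→13.5]: (0.7+0.4)/2 × 1.5 = 0.825
  Sum = 102.95 µg/L·hr

AUC = 103 µg/L·hr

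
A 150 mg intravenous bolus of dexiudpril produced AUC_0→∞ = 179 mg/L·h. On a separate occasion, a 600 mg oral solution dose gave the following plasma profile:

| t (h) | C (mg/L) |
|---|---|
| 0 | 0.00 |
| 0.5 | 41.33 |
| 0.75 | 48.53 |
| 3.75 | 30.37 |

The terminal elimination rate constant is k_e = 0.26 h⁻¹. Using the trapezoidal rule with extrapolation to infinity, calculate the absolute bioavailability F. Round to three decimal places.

Trapezoidal AUC_0→3.75 (oral solution):
  [0→0.5]: (0.00+41.33)/2 × 0.5 = 10.3325
  [0.5→0.75]: (41.33+48.53)/2 × 0.25 = 11.2325
  [0.75→3.75]: (48.53+30.37)/2 × 3 = 118.35
  Sum = 139.915 mg/L·h
Tail: C_last/k_e = 30.37/0.26 = 116.808
AUC_0→∞ (oral solution) = 139.915 + 116.808 = 256.723 mg/L·h
F = (AUC_ev/D_ev)/(AUC_iv/D_iv) = (256.723/600)/(179/150) = 0.427872/1.19333 = 0.3586

F = 0.359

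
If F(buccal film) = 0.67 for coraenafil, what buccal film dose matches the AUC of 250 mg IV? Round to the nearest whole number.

For equal systemic exposure: F × D_ev = D_iv
D_ev = D_iv / F = 250 / 0.67 = 373.134 mg

D_buccal = 373 mg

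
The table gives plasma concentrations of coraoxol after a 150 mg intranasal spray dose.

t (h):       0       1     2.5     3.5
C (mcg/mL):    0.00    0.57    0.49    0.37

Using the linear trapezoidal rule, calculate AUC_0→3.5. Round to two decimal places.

Trapezoidal AUC_0→3.5:
  [0→1]: (0.00+0.57)/2 × 1 = 0.285
  [1→2.5]: (0.57+0.49)/2 × 1.5 = 0.795
  [2.5→3.5]: (0.49+0.37)/2 × 1 = 0.43
  Sum = 1.51 mcg/mL·h

AUC = 1.51 mcg/mL·h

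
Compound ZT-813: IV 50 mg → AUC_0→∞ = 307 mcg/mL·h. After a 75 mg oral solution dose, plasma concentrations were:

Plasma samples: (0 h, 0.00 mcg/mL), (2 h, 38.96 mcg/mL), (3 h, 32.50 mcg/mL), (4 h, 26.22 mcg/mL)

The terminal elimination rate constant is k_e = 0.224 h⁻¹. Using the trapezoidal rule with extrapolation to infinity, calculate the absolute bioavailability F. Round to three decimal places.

Trapezoidal AUC_0→4 (oral solution):
  [0→2]: (0.00+38.96)/2 × 2 = 38.96
  [2→3]: (38.96+32.50)/2 × 1 = 35.73
  [3→4]: (32.50+26.22)/2 × 1 = 29.36
  Sum = 104.05 mcg/mL·h
Tail: C_last/k_e = 26.22/0.224 = 117.054
AUC_0→∞ (oral solution) = 104.05 + 117.054 = 221.104 mcg/mL·h
F = (AUC_ev/D_ev)/(AUC_iv/D_iv) = (221.104/75)/(307/50) = 2.94805/6.14 = 0.4801

F = 0.480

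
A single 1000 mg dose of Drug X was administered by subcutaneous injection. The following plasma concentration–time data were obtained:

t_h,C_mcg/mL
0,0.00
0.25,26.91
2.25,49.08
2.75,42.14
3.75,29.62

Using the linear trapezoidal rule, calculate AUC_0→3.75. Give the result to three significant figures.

AUC = 138 mcg/mL·h

Trapezoidal AUC_0→3.75:
  [0→0.25]: (0.00+26.91)/2 × 0.25 = 3.36375
  [0.25→2.25]: (26.91+49.08)/2 × 2 = 75.99
  [2.25→2.75]: (49.08+42.14)/2 × 0.5 = 22.805
  [2.75→3.75]: (42.14+29.62)/2 × 1 = 35.88
  Sum = 138.03875 mcg/mL·h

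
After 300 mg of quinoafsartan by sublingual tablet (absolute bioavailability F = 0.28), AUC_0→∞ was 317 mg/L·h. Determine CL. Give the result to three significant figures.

CL = 0.265 L/h

CL = F × Dose / AUC_0→∞
   = 0.28 × 300 / 317 = 0.264984 L/h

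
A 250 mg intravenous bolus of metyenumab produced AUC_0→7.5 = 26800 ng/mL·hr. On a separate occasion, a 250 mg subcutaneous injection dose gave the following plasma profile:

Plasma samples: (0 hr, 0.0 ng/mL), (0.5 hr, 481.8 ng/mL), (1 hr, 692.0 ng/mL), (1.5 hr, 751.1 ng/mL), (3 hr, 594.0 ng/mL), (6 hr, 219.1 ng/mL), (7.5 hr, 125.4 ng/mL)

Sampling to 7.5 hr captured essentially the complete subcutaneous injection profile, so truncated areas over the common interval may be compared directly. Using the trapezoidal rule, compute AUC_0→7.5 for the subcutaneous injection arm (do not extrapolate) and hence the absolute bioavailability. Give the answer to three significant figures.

F = 0.122

Trapezoidal AUC_0→7.5 (subcutaneous injection):
  [0→0.5]: (0.0+481.8)/2 × 0.5 = 120.45
  [0.5→1]: (481.8+692.0)/2 × 0.5 = 293.45
  [1→1.5]: (692.0+751.1)/2 × 0.5 = 360.775
  [1.5→3]: (751.1+594.0)/2 × 1.5 = 1008.825
  [3→6]: (594.0+219.1)/2 × 3 = 1219.65
  [6→7.5]: (219.1+125.4)/2 × 1.5 = 258.375
  Sum = 3261.525 ng/mL·hr
F = (AUC_ev/D_ev)/(AUC_iv/D_iv) = (3261.525/250)/(26800/250) = 13.0461/107.2 = 0.1217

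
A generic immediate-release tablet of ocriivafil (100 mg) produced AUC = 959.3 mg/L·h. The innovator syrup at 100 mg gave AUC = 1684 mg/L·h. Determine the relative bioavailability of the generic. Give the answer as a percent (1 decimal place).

F_rel = (AUC_test/D_test) / (AUC_ref/D_ref)
      = (959.3/100) / (1684/100)
      = 9.593 / 16.84 = 0.5697 = 56.97%

F_rel = 57.0%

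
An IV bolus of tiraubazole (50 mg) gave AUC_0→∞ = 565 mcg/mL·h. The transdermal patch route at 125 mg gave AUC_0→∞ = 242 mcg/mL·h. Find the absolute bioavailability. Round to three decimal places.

F = 0.171

F = (AUC_ev / D_ev) / (AUC_iv / D_iv)
  = (242/125) / (565/50)
  = 1.936 / 11.3 = 0.1713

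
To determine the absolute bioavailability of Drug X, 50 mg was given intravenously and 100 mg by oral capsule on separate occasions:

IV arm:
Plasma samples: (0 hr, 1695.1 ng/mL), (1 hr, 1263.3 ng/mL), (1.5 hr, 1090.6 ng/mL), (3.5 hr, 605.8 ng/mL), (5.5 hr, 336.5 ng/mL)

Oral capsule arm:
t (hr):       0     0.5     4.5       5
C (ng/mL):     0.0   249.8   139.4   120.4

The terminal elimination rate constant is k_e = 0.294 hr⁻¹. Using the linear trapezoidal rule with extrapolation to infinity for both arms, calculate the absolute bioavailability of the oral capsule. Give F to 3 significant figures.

F = 0.112

Trapezoidal AUC_0→5.5 (IV):
  [0→1]: (1695.1+1263.3)/2 × 1 = 1479.2
  [1→1.5]: (1263.3+1090.6)/2 × 0.5 = 588.475
  [1.5→3.5]: (1090.6+605.8)/2 × 2 = 1696.4
  [3.5→5.5]: (605.8+336.5)/2 × 2 = 942.3
  Sum = 4706.375 ng/mL·hr
IV tail: 336.5/0.294 = 1144.558; AUC_iv,0→∞ = 4706.375 + 1144.558 = 5850.933 ng/mL·hr
Trapezoidal AUC_0→5 (oral capsule):
  [0→0.5]: (0.0+249.8)/2 × 0.5 = 62.45
  [0.5→4.5]: (249.8+139.4)/2 × 4 = 778.4
  [4.5→5]: (139.4+120.4)/2 × 0.5 = 64.95
  Sum = 905.8 ng/mL·hr
oral capsule tail: 120.4/0.294 = 409.524; AUC_ev,0→∞ = 905.8 + 409.524 = 1315.324 ng/mL·hr
F = (AUC_ev/D_ev)/(AUC_iv/D_iv) = (1315.324/100)/(5850.933/50) = 13.15324/117.01866 = 0.1124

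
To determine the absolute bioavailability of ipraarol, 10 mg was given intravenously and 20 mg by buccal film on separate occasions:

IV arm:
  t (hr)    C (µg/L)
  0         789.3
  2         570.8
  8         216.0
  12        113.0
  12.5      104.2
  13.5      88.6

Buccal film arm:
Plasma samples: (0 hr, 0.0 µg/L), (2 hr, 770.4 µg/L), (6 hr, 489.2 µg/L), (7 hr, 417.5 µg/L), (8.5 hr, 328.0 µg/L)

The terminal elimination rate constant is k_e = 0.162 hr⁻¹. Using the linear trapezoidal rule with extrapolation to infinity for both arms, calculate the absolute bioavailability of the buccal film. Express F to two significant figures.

Trapezoidal AUC_0→13.5 (IV):
  [0→2]: (789.3+570.8)/2 × 2 = 1360.1
  [2→8]: (570.8+216.0)/2 × 6 = 2360.4
  [8→12]: (216.0+113.0)/2 × 4 = 658.0
  [12→12.5]: (113.0+104.2)/2 × 0.5 = 54.3
  [12.5→13.5]: (104.2+88.6)/2 × 1 = 96.4
  Sum = 4529.2 µg/L·hr
IV tail: 88.6/0.162 = 546.914; AUC_iv,0→∞ = 4529.2 + 546.914 = 5076.114 µg/L·hr
Trapezoidal AUC_0→8.5 (buccal film):
  [0→2]: (0.0+770.4)/2 × 2 = 770.4
  [2→6]: (770.4+489.2)/2 × 4 = 2519.2
  [6→7]: (489.2+417.5)/2 × 1 = 453.35
  [7→8.5]: (417.5+328.0)/2 × 1.5 = 559.125
  Sum = 4302.075 µg/L·hr
buccal film tail: 328.0/0.162 = 2024.691; AUC_ev,0→∞ = 4302.075 + 2024.691 = 6326.766 µg/L·hr
F = (AUC_ev/D_ev)/(AUC_iv/D_iv) = (6326.766/20)/(5076.114/10) = 316.3383/507.6114 = 0.6232

F = 0.62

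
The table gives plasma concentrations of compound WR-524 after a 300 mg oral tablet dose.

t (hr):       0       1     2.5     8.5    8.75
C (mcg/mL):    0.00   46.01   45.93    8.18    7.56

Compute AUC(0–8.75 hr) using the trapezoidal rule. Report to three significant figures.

AUC = 256 mcg/mL·hr

Trapezoidal AUC_0→8.75:
  [0→1]: (0.00+46.01)/2 × 1 = 23.005
  [1→2.5]: (46.01+45.93)/2 × 1.5 = 68.955
  [2.5→8.5]: (45.93+8.18)/2 × 6 = 162.33
  [8.5→8.75]: (8.18+7.56)/2 × 0.25 = 1.9675
  Sum = 256.2575 mcg/mL·hr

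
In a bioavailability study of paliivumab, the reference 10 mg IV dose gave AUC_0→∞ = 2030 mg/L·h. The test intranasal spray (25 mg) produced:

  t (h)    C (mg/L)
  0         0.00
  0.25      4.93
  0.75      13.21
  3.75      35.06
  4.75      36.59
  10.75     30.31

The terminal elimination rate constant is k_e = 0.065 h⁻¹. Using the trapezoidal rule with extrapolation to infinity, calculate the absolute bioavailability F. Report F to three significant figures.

Trapezoidal AUC_0→10.75 (intranasal spray):
  [0→0.25]: (0.00+4.93)/2 × 0.25 = 0.61625
  [0.25→0.75]: (4.93+13.21)/2 × 0.5 = 4.535
  [0.75→3.75]: (13.21+35.06)/2 × 3 = 72.405
  [3.75→4.75]: (35.06+36.59)/2 × 1 = 35.825
  [4.75→10.75]: (36.59+30.31)/2 × 6 = 200.7
  Sum = 314.08125 mg/L·h
Tail: C_last/k_e = 30.31/0.065 = 466.308
AUC_0→∞ (intranasal spray) = 314.08125 + 466.308 = 780.38925 mg/L·h
F = (AUC_ev/D_ev)/(AUC_iv/D_iv) = (780.38925/25)/(2030/10) = 31.21557/203 = 0.1538

F = 0.154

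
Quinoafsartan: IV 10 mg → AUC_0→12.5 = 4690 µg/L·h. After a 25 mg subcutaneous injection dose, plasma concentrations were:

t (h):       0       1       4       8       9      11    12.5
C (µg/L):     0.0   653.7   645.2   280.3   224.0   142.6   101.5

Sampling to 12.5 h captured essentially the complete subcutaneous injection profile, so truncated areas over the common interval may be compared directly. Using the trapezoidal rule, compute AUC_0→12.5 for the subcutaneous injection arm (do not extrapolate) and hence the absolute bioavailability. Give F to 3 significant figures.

F = 0.420

Trapezoidal AUC_0→12.5 (subcutaneous injection):
  [0→1]: (0.0+653.7)/2 × 1 = 326.85
  [1→4]: (653.7+645.2)/2 × 3 = 1948.35
  [4→8]: (645.2+280.3)/2 × 4 = 1851.0
  [8→9]: (280.3+224.0)/2 × 1 = 252.15
  [9→11]: (224.0+142.6)/2 × 2 = 366.6
  [11→12.5]: (142.6+101.5)/2 × 1.5 = 183.075
  Sum = 4928.025 µg/L·h
F = (AUC_ev/D_ev)/(AUC_iv/D_iv) = (4928.025/25)/(4690/10) = 197.121/469 = 0.4203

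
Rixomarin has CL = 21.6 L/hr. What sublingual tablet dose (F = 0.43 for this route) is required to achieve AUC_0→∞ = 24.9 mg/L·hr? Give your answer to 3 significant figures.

Dose = CL × AUC_0→∞ / F
     = 21.6 × 24.9 / 0.43 = 1250.79 mg

Dose = 1250 mg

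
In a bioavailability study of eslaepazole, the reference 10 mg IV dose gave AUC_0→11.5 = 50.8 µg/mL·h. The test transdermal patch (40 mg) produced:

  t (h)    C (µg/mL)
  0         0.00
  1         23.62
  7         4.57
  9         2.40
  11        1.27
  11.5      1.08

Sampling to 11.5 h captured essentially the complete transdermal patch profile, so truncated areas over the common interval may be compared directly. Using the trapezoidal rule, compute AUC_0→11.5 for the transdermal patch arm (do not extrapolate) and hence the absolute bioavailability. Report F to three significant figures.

Trapezoidal AUC_0→11.5 (transdermal patch):
  [0→1]: (0.00+23.62)/2 × 1 = 11.81
  [1→7]: (23.62+4.57)/2 × 6 = 84.57
  [7→9]: (4.57+2.40)/2 × 2 = 6.97
  [9→11]: (2.40+1.27)/2 × 2 = 3.67
  [11→11.5]: (1.27+1.08)/2 × 0.5 = 0.5875
  Sum = 107.6075 µg/mL·h
F = (AUC_ev/D_ev)/(AUC_iv/D_iv) = (107.6075/40)/(50.8/10) = 2.6901875/5.08 = 0.5296

F = 0.530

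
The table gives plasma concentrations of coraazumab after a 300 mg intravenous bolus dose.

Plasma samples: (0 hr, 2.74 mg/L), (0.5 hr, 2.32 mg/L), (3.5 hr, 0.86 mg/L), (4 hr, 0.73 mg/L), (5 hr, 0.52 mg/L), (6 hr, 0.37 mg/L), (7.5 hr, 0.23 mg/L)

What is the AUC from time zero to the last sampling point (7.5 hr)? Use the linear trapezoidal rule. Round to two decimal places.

AUC = 7.95 mg/L·hr

Trapezoidal AUC_0→7.5:
  [0→0.5]: (2.74+2.32)/2 × 0.5 = 1.265
  [0.5→3.5]: (2.32+0.86)/2 × 3 = 4.77
  [3.5→4]: (0.86+0.73)/2 × 0.5 = 0.3975
  [4→5]: (0.73+0.52)/2 × 1 = 0.625
  [5→6]: (0.52+0.37)/2 × 1 = 0.445
  [6→7.5]: (0.37+0.23)/2 × 1.5 = 0.45
  Sum = 7.9525 mg/L·hr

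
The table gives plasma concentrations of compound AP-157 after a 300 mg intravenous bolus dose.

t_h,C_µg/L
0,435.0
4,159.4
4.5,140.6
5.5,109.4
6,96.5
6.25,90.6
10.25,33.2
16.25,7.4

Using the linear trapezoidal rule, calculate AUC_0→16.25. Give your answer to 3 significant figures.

AUC = 1830 µg/L·h

Trapezoidal AUC_0→16.25:
  [0→4]: (435.0+159.4)/2 × 4 = 1188.8
  [4→4.5]: (159.4+140.6)/2 × 0.5 = 75.0
  [4.5→5.5]: (140.6+109.4)/2 × 1 = 125.0
  [5.5→6]: (109.4+96.5)/2 × 0.5 = 51.475
  [6→6.25]: (96.5+90.6)/2 × 0.25 = 23.3875
  [6.25→10.25]: (90.6+33.2)/2 × 4 = 247.6
  [10.25→16.25]: (33.2+7.4)/2 × 6 = 121.8
  Sum = 1833.0625 µg/L·h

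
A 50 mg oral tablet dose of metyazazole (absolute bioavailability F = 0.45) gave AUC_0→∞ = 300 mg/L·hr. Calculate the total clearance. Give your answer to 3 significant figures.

CL = F × Dose / AUC_0→∞
   = 0.45 × 50 / 300 = 0.075 L/hr

CL = 0.0750 L/hr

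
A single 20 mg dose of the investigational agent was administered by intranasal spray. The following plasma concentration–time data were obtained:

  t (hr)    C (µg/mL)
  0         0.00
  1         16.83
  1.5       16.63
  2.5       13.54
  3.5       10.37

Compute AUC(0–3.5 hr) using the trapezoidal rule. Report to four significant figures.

AUC = 43.82 µg/mL·hr

Trapezoidal AUC_0→3.5:
  [0→1]: (0.00+16.83)/2 × 1 = 8.415
  [1→1.5]: (16.83+16.63)/2 × 0.5 = 8.365
  [1.5→2.5]: (16.63+13.54)/2 × 1 = 15.085
  [2.5→3.5]: (13.54+10.37)/2 × 1 = 11.955
  Sum = 43.82 µg/mL·hr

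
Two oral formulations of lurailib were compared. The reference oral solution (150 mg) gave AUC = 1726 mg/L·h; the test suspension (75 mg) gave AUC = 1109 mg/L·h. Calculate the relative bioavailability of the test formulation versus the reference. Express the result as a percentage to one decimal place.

F_rel = (AUC_test/D_test) / (AUC_ref/D_ref)
      = (1109/75) / (1726/150)
      = 14.7867 / 11.5067 = 1.2851 = 128.51%

F_rel = 128.5%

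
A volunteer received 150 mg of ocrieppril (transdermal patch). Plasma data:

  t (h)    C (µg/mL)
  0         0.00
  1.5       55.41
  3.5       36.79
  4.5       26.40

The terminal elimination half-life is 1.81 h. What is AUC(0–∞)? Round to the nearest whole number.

Trapezoidal AUC_0→4.5:
  [0→1.5]: (0.00+55.41)/2 × 1.5 = 41.5575
  [1.5→3.5]: (55.41+36.79)/2 × 2 = 92.2
  [3.5→4.5]: (36.79+26.40)/2 × 1 = 31.595
  Sum = 165.3525 µg/mL·h
k_e = ln2 / t½ = 0.693147 / 1.81 = 0.3830 h^-1
Extrapolated tail: C_last / k_e = 26.40 / 0.383 = 68.930
AUC_0→∞ = 165.3525 + 68.930 = 234.2825 µg/mL·h

AUC = 234 µg/mL·h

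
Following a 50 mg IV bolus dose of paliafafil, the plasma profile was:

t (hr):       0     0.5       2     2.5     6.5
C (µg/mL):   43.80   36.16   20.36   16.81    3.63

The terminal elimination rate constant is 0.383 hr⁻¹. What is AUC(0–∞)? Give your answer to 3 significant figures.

AUC = 122 µg/mL·hr

Trapezoidal AUC_0→6.5:
  [0→0.5]: (43.80+36.16)/2 × 0.5 = 19.99
  [0.5→2]: (36.16+20.36)/2 × 1.5 = 42.39
  [2→2.5]: (20.36+16.81)/2 × 0.5 = 9.2925
  [2.5→6.5]: (16.81+3.63)/2 × 4 = 40.88
  Sum = 112.5525 µg/mL·hr
Extrapolated tail: C_last / k_e = 3.63 / 0.383 = 9.478
AUC_0→∞ = 112.5525 + 9.478 = 122.0305 µg/mL·hr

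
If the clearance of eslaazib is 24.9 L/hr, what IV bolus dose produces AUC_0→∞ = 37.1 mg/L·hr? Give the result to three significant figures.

Dose = 924 mg

Dose_iv = CL × AUC_0→∞
     = 24.9 × 37.1 = 923.79 mg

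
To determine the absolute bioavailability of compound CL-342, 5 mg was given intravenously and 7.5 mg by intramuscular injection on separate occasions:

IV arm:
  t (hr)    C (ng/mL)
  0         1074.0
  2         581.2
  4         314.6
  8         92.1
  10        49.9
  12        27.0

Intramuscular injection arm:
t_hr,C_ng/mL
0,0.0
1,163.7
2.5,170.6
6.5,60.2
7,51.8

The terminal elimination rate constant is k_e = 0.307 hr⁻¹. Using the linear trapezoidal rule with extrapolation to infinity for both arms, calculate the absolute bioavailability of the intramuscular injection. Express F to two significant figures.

F = 0.18

Trapezoidal AUC_0→12 (IV):
  [0→2]: (1074.0+581.2)/2 × 2 = 1655.2
  [2→4]: (581.2+314.6)/2 × 2 = 895.8
  [4→8]: (314.6+92.1)/2 × 4 = 813.4
  [8→10]: (92.1+49.9)/2 × 2 = 142.0
  [10→12]: (49.9+27.0)/2 × 2 = 76.9
  Sum = 3583.3 ng/mL·hr
IV tail: 27.0/0.307 = 87.948; AUC_iv,0→∞ = 3583.3 + 87.948 = 3671.248 ng/mL·hr
Trapezoidal AUC_0→7 (intramuscular injection):
  [0→1]: (0.0+163.7)/2 × 1 = 81.85
  [1→2.5]: (163.7+170.6)/2 × 1.5 = 250.725
  [2.5→6.5]: (170.6+60.2)/2 × 4 = 461.6
  [6.5→7]: (60.2+51.8)/2 × 0.5 = 28.0
  Sum = 822.175 ng/mL·hr
intramuscular injection tail: 51.8/0.307 = 168.730; AUC_ev,0→∞ = 822.175 + 168.730 = 990.905 ng/mL·hr
F = (AUC_ev/D_ev)/(AUC_iv/D_iv) = (990.905/7.5)/(3671.248/5) = 132.121/734.2496 = 0.1799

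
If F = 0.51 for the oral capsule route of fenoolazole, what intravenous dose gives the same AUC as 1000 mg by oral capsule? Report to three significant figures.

Systemic exposure from an extravascular dose = F × D_ev, so the equivalent IV dose is F × D_ev.
D_iv = F × D_ev = 0.51 × 1000 = 510 mg

D_iv = 510 mg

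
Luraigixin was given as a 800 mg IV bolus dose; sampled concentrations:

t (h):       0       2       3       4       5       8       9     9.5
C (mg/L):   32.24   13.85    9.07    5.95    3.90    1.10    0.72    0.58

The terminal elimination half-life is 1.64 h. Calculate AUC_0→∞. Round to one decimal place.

Trapezoidal AUC_0→9.5:
  [0→2]: (32.24+13.85)/2 × 2 = 46.09
  [2→3]: (13.85+9.07)/2 × 1 = 11.46
  [3→4]: (9.07+5.95)/2 × 1 = 7.51
  [4→5]: (5.95+3.90)/2 × 1 = 4.925
  [5→8]: (3.90+1.10)/2 × 3 = 7.5
  [8→9]: (1.10+0.72)/2 × 1 = 0.91
  [9→9.5]: (0.72+0.58)/2 × 0.5 = 0.325
  Sum = 78.72 mg/L·h
k_e = ln2 / t½ = 0.693147 / 1.64 = 0.4227 h^-1
Extrapolated tail: C_last / k_e = 0.58 / 0.4227 = 1.372
AUC_0→∞ = 78.72 + 1.372 = 80.092 mg/L·h

AUC = 80.1 mg/L·h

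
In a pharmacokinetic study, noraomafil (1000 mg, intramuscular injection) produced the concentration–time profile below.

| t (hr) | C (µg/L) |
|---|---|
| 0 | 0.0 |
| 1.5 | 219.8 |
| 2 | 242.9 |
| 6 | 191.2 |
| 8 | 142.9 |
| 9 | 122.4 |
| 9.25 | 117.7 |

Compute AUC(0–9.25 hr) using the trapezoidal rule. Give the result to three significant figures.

AUC = 1650 µg/L·hr

Trapezoidal AUC_0→9.25:
  [0→1.5]: (0.0+219.8)/2 × 1.5 = 164.85
  [1.5→2]: (219.8+242.9)/2 × 0.5 = 115.675
  [2→6]: (242.9+191.2)/2 × 4 = 868.2
  [6→8]: (191.2+142.9)/2 × 2 = 334.1
  [8→9]: (142.9+122.4)/2 × 1 = 132.65
  [9→9.25]: (122.4+117.7)/2 × 0.25 = 30.0125
  Sum = 1645.4875 µg/L·hr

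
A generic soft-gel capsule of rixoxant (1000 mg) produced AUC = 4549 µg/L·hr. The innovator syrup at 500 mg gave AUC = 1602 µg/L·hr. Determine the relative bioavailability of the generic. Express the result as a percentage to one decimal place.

F_rel = 142.0%

F_rel = (AUC_test/D_test) / (AUC_ref/D_ref)
      = (4549/1000) / (1602/500)
      = 4.549 / 3.204 = 1.4198 = 141.98%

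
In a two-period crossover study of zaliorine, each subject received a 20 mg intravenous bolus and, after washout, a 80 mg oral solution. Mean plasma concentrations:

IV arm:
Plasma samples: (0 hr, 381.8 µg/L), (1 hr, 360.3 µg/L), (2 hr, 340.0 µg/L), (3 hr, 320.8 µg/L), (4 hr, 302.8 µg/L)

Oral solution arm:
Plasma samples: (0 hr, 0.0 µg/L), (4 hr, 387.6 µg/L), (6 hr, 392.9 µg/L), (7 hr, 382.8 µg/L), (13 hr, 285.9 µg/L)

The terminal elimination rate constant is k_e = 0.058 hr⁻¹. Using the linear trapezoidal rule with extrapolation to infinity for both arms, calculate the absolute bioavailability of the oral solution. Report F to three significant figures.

F = 0.337

Trapezoidal AUC_0→4 (IV):
  [0→1]: (381.8+360.3)/2 × 1 = 371.05
  [1→2]: (360.3+340.0)/2 × 1 = 350.15
  [2→3]: (340.0+320.8)/2 × 1 = 330.4
  [3→4]: (320.8+302.8)/2 × 1 = 311.8
  Sum = 1363.4 µg/L·hr
IV tail: 302.8/0.058 = 5220.690; AUC_iv,0→∞ = 1363.4 + 5220.690 = 6584.09 µg/L·hr
Trapezoidal AUC_0→13 (oral solution):
  [0→4]: (0.0+387.6)/2 × 4 = 775.2
  [4→6]: (387.6+392.9)/2 × 2 = 780.5
  [6→7]: (392.9+382.8)/2 × 1 = 387.85
  [7→13]: (382.8+285.9)/2 × 6 = 2006.1
  Sum = 3949.65 µg/L·hr
oral solution tail: 285.9/0.058 = 4929.310; AUC_ev,0→∞ = 3949.65 + 4929.310 = 8878.96 µg/L·hr
F = (AUC_ev/D_ev)/(AUC_iv/D_iv) = (8878.96/80)/(6584.09/20) = 110.987/329.2045 = 0.3371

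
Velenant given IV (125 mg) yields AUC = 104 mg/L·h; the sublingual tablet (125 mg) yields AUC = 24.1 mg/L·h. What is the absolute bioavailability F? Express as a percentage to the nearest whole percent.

F = (AUC_ev / D_ev) / (AUC_iv / D_iv)
  = (24.1/125) / (104/125)
  = 0.1928 / 0.832 = 0.2317
  = 23.17%

F = 23%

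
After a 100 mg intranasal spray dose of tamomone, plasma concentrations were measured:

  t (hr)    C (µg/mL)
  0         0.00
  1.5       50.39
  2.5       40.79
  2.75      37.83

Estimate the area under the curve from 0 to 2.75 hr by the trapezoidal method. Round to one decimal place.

AUC = 93.2 µg/mL·hr

Trapezoidal AUC_0→2.75:
  [0→1.5]: (0.00+50.39)/2 × 1.5 = 37.7925
  [1.5→2.5]: (50.39+40.79)/2 × 1 = 45.59
  [2.5→2.75]: (40.79+37.83)/2 × 0.25 = 9.8275
  Sum = 93.21 µg/mL·hr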